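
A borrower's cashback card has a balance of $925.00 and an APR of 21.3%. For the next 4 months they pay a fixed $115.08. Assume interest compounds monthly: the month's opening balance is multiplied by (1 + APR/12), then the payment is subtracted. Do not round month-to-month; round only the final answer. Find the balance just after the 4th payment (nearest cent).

Monthly rate r = 21.3%/12 = 1.775% = 0.01775.
Each month: B ← B·(1+r) − $115.08.
Month 1: interest $16.42; balance after payment $826.34.
Month 2: interest $14.67; balance after payment $725.93.
Month 3: interest $12.89; balance after payment $623.73.
Month 4: interest $11.07; balance after payment $519.72.

$519.72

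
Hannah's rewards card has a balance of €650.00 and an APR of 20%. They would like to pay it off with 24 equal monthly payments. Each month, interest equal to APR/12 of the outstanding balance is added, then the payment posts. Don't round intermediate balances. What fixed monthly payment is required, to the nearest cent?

€33.08

Monthly rate r = 20%/12 = 1.66667% = 0.0166667.
Level-payment amortization: P = B₀·r / (1 − (1+r)^(−n)) = 650.00·0.0166667 / (1 − 1.01667^(−24)).
Denominator 1 − (1+r)^(−24) = 0.327466428.
P = 10.8333 / 0.327466428 ≈ 33.08.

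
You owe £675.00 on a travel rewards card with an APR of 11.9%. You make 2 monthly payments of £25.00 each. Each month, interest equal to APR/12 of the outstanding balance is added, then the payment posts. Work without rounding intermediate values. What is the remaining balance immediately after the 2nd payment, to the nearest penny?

£638.21

Monthly rate r = 11.9%/12 = 0.991667% = 0.00991667.
Each month: B ← B·(1+r) − £25.00.
Month 1: interest £6.69; balance after payment £656.69.
Month 2: interest £6.51; balance after payment £638.21.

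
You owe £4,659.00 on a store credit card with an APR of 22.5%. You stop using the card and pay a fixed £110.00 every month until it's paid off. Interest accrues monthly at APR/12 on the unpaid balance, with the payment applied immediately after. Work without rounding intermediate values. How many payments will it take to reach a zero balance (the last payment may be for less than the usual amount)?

Monthly rate r = 22.5%/12 = 1.875% = 0.01875.
Recurrence: B ← B·(1+r) − £110.00.
Month 1: interest £87.36; balance after payment £4,636.36.
Month 2: interest £86.93; balance after payment £4,613.29.
Closed form: n = −ln(1 − rB₀/P)/ln(1+r) = −ln(0.20585)/ln(1.01875) ≈ 85.086, so the balance reaches zero during payment 86.

86 payments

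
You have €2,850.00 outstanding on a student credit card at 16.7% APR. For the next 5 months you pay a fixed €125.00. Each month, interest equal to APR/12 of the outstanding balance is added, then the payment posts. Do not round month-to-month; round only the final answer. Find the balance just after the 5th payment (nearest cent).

€2,411.27

Monthly rate r = 16.7%/12 = 1.39167% = 0.0139167.
Each month: B ← B·(1+r) − €125.00.
Month 1: interest €39.66; balance after payment €2,764.66.
Month 2: interest €38.47; balance after payment €2,678.14.
Month 3: interest €37.27; balance after payment €2,590.41.
Month 4: interest €36.05; balance after payment €2,501.46.
Month 5: interest €34.81; balance after payment €2,411.27.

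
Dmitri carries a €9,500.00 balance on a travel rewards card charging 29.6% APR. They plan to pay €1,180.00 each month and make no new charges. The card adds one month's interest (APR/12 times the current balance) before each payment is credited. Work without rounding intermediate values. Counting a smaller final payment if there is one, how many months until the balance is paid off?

10 payments

Monthly rate r = 29.6%/12 = 2.46667% = 0.0246667.
Recurrence: B ← B·(1+r) − €1,180.00.
Month 1: interest €234.33; balance after payment €8,554.33.
Month 2: interest €211.01; balance after payment €7,585.34.
Closed form: n = −ln(1 − rB₀/P)/ln(1+r) = −ln(0.80141)/ln(1.02467) ≈ 9.085, so the balance reaches zero during payment 10.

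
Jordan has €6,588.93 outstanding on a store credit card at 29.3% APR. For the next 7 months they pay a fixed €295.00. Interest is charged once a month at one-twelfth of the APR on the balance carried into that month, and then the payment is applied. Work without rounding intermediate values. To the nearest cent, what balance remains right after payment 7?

€5,578.45

Monthly rate r = 29.3%/12 = 2.44167% = 0.0244167.
Each month: B ← B·(1+r) − €295.00.
Month 1: interest €160.88; balance after payment €6,454.81.
Month 2: interest €157.60; balance after payment €6,317.41.
Month 3: interest €154.25; balance after payment €6,176.66.
Month 4: interest €150.81; balance after payment €6,032.48.
Month 5: interest €147.29; balance after payment €5,884.77.
Month 6: interest €143.69; balance after payment €5,733.46.
Month 7: interest €139.99; balance after payment €5,578.45.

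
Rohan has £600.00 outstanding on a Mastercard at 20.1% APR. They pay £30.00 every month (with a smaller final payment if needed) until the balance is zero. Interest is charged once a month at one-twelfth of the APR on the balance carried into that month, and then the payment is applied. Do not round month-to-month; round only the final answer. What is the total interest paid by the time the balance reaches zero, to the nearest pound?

£137

Monthly rate r = 20.1%/12 = 1.675% = 0.01675.
Payoff takes n = ⌈−ln(1 − rB₀/P)/ln(1+r)⌉ = ⌈24.560⌉ = 25 payments; the last is £16.85.
Total paid = 24·£30.00 + £16.85 = £736.85.
Total interest = total paid − principal = £736.85 − £600.00 = £136.85.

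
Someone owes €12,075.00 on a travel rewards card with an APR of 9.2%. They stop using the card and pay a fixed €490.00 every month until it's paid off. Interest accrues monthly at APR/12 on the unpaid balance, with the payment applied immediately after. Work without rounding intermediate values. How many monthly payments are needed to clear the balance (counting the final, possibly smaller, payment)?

28 months

Monthly rate r = 9.2%/12 = 0.766667% = 0.00766667.
Recurrence: B ← B·(1+r) − €490.00.
Month 1: interest €92.57; balance after payment €11,677.58.
Month 2: interest €89.53; balance after payment €11,277.10.
Closed form: n = −ln(1 − rB₀/P)/ln(1+r) = −ln(0.81107)/ln(1.00767) ≈ 27.417, so the balance reaches zero during payment 28.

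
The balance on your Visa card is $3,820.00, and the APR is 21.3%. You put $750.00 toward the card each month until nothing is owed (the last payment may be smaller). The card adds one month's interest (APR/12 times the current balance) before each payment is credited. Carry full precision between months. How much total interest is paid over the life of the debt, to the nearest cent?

Monthly rate r = 21.3%/12 = 1.775% = 0.01775.
Payoff takes n = ⌈−ln(1 − rB₀/P)/ln(1+r)⌉ = ⌈5.386⌉ = 6 payments; the last is $290.84.
Total paid = 5·$750.00 + $290.84 = $4,040.84.
Total interest = total paid − principal = $4,040.84 − $3,820.00 = $220.84.

$220.84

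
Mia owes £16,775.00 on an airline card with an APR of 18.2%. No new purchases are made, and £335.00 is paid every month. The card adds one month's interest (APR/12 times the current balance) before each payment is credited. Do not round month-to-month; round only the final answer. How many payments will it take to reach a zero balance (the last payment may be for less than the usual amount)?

Monthly rate r = 18.2%/12 = 1.51667% = 0.0151667.
Recurrence: B ← B·(1+r) − £335.00.
Month 1: interest £254.42; balance after payment £16,694.42.
Month 2: interest £253.20; balance after payment £16,612.62.
Closed form: n = −ln(1 − rB₀/P)/ln(1+r) = −ln(0.24053)/ln(1.01517) ≈ 94.659, so the balance reaches zero during payment 95.

95 months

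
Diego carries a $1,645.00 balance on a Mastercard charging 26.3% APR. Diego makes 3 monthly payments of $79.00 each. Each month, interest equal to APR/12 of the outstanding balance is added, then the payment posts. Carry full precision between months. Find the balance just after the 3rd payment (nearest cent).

$1,513.31

Monthly rate r = 26.3%/12 = 2.19167% = 0.0219167.
Each month: B ← B·(1+r) − $79.00.
Month 1: interest $36.05; balance after payment $1,602.05.
Month 2: interest $35.11; balance after payment $1,558.16.
Month 3: interest $34.15; balance after payment $1,513.31.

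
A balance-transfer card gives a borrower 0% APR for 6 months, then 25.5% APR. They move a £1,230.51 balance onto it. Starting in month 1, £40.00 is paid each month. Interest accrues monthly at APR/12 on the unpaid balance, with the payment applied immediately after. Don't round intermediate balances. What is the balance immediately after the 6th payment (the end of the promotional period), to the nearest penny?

Promo months 1–6 at r₀ = 0%/12 = 0; months 7+ at r₁ = 25.5%/12 = 0.02125.
After month 6 (no interest yet): B = £1,230.51 − 6·£40.00 = £990.51.

£990.51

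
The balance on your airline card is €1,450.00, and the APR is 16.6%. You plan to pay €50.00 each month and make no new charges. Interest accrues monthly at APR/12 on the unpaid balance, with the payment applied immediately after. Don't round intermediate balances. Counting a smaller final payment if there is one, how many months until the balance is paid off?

Monthly rate r = 16.6%/12 = 1.38333% = 0.0138333.
Recurrence: B ← B·(1+r) − €50.00.
Month 1: interest €20.06; balance after payment €1,420.06.
Month 2: interest €19.64; balance after payment €1,389.70.
Closed form: n = −ln(1 − rB₀/P)/ln(1+r) = −ln(0.59883)/ln(1.01383) ≈ 37.324, so the balance reaches zero during payment 38.

38 months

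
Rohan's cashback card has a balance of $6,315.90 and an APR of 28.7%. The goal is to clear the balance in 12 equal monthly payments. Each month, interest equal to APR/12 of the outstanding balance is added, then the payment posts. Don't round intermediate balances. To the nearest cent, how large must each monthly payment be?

Monthly rate r = 28.7%/12 = 2.39167% = 0.0239167.
Level-payment amortization: P = B₀·r / (1 − (1+r)^(−n)) = 6315.90·0.0239167 / (1 − 1.02392^(−12)).
Denominator 1 − (1+r)^(−12) = 0.246948543.
P = 151.055 / 0.246948543 ≈ 611.69.

$611.69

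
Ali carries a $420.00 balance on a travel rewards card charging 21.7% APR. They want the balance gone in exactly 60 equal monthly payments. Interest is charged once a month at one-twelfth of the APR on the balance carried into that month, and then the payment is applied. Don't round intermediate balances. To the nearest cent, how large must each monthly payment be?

$11.53

Monthly rate r = 21.7%/12 = 1.80833% = 0.0180833.
Level-payment amortization: P = B₀·r / (1 − (1+r)^(−n)) = 420.00·0.0180833 / (1 − 1.01808^(−60)).
Denominator 1 − (1+r)^(−60) = 0.658806829.
P = 7.595 / 0.658806829 ≈ 11.53.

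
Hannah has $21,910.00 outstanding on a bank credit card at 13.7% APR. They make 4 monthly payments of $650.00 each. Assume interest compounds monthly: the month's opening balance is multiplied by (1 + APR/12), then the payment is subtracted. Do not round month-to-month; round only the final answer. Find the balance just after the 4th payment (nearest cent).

Monthly rate r = 13.7%/12 = 1.14167% = 0.0114167.
Each month: B ← B·(1+r) − $650.00.
Month 1: interest $250.14; balance after payment $21,510.14.
Month 2: interest $245.57; balance after payment $21,105.71.
Month 3: interest $240.96; balance after payment $20,696.67.
Month 4: interest $236.29; balance after payment $20,282.96.

$20,282.96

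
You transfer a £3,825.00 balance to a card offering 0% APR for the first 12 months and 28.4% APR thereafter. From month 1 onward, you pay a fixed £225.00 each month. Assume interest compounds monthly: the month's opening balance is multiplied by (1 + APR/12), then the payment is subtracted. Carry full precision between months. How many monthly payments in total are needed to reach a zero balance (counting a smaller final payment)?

18 payments

Promo months 1–12 at r₀ = 0%/12 = 0; months 13+ at r₁ = 28.4%/12 = 0.0236667.
After month 12 (no interest yet): B = £3,825.00 − 12·£225.00 = £1,125.00.
Then at r₁ with £225.00/mo: n₂ = −ln(1 − r₁·B/P)/ln(1+r₁) ≈ 5.38 → 6 more payments.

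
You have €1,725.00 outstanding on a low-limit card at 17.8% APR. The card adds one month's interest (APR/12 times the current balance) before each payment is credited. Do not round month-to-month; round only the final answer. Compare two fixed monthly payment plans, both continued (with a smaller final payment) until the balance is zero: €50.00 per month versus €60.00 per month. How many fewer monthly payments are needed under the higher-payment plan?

11 fewer payments

Monthly rate r = 17.8%/12 = 1.48333% = 0.0148333.
At €50.00/mo: n = ⌈−ln(1 − rB₀/P)/ln(1+r)⌉ = 49 payments (last €34.57); total interest = total paid − €1,725.00 = €709.57.
At €60.00/mo: 38 payments (last €45.40); total interest €540.40.
Payments saved = 49 − 38 = 11.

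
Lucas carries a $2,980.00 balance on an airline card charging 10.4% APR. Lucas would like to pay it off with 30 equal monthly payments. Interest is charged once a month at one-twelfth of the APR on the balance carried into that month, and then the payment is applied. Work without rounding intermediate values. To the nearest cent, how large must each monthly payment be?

$113.23

Monthly rate r = 10.4%/12 = 0.866667% = 0.00866667.
Level-payment amortization: P = B₀·r / (1 − (1+r)^(−n)) = 2980.00·0.00866667 / (1 − 1.00867^(−30)).
Denominator 1 − (1+r)^(−30) = 0.228084199.
P = 25.8267 / 0.228084199 ≈ 113.23.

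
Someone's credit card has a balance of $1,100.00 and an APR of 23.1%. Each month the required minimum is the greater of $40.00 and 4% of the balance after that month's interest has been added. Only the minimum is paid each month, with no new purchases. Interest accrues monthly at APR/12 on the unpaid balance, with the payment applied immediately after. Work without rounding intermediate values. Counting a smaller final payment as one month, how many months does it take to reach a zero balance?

39 months

Monthly rate r = 23.1%/12 = 1.925% = 0.01925.
While 4% of the post-interest balance exceeds $40.00, each month B ← (B·(1+r))·(1 − 0.04), i.e. B shrinks by the factor (1+r)·0.96 = 0.97848.
This holds for months 1–6. Entering month 7 the balance is $965.39; 4% of the post-interest balance is now below $40.00, so the flat $40.00 minimum applies from here.
From month 7 a fixed $40.00 at rate r clears $965.39 in 33 more payments. Total: 6 + 33 = 39 months.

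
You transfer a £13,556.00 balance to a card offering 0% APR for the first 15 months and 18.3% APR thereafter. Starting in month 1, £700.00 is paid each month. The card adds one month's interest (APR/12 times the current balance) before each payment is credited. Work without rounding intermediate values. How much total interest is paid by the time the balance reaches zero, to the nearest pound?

Promo months 1–15 at r₀ = 0%/12 = 0; months 16+ at r₁ = 18.3%/12 = 0.01525.
After month 15 (no interest yet): B = £13,556.00 − 15·£700.00 = £3,056.00.
Then at r₁ with £700.00/mo: n₂ = −ln(1 − r₁·B/P)/ln(1+r₁) ≈ 4.55 → 5 more payments.
Total paid = 19·£700.00 + £387.85 = £13,687.85; interest = £13,687.85 − £13,556.00 = £131.85.

£132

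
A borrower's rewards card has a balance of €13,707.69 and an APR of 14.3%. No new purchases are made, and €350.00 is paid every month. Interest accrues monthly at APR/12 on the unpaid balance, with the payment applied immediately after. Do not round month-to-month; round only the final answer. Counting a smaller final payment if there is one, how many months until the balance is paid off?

54 months

Monthly rate r = 14.3%/12 = 1.19167% = 0.0119167.
Recurrence: B ← B·(1+r) − €350.00.
Month 1: interest €163.35; balance after payment €13,521.04.
Month 2: interest €161.13; balance after payment €13,332.17.
Closed form: n = −ln(1 − rB₀/P)/ln(1+r) = −ln(0.53329)/ln(1.01192) ≈ 53.072, so the balance reaches zero during payment 54.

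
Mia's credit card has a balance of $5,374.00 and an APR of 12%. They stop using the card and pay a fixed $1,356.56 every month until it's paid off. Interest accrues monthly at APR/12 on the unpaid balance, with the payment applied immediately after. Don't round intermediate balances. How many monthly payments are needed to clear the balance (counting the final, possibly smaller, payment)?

5 months

Monthly rate r = 12%/12 = 1% = 0.01.
Recurrence: B ← B·(1+r) − $1,356.56.
Month 1: interest $53.74; balance after payment $4,071.18.
Month 2: interest $40.71; balance after payment $2,755.33.
Month 3: interest $27.55; balance after payment $1,426.33.
Month 4: interest $14.26; balance after payment $84.03.
Month 5: interest $0.84; balance after payment $0.00.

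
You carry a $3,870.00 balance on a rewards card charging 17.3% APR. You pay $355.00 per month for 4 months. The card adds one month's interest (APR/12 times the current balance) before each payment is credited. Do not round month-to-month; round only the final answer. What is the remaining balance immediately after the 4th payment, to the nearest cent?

Monthly rate r = 17.3%/12 = 1.44167% = 0.0144167.
Each month: B ← B·(1+r) − $355.00.
Month 1: interest $55.79; balance after payment $3,570.79.
Month 2: interest $51.48; balance after payment $3,267.27.
Month 3: interest $47.10; balance after payment $2,959.37.
Month 4: interest $42.66; balance after payment $2,647.04.

$2,647.04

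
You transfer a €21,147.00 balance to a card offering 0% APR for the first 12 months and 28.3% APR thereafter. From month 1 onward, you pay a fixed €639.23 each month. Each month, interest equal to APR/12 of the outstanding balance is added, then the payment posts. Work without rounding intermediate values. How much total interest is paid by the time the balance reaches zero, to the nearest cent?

€5,380.13

Promo months 1–12 at r₀ = 0%/12 = 0; months 13+ at r₁ = 28.3%/12 = 0.0235833.
After month 12 (no interest yet): B = €21,147.00 − 12·€639.23 = €13,476.24.
Then at r₁ with €639.23/mo: n₂ = −ln(1 − r₁·B/P)/ln(1+r₁) ≈ 29.50 → 30 more payments.
Total paid = 41·€639.23 + €318.70 = €26,527.13; interest = €26,527.13 − €21,147.00 = €5,380.13.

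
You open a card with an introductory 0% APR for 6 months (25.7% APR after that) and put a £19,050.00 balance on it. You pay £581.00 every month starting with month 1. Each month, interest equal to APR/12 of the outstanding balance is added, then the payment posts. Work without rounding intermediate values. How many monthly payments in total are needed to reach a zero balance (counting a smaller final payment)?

Promo months 1–6 at r₀ = 0%/12 = 0; months 7+ at r₁ = 25.7%/12 = 0.0214167.
After month 6 (no interest yet): B = £19,050.00 − 6·£581.00 = £15,564.00.
Then at r₁ with £581.00/mo: n₂ = −ln(1 − r₁·B/P)/ln(1+r₁) ≈ 40.24 → 41 more payments.

47 months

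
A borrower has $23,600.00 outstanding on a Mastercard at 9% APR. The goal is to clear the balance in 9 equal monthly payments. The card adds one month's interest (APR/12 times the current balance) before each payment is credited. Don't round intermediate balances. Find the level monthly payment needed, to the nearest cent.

Monthly rate r = 9%/12 = 0.75% = 0.0075.
Level-payment amortization: P = B₀·r / (1 − (1+r)^(−n)) = 23600.00·0.0075 / (1 − 1.0075^(−9)).
Denominator 1 − (1+r)^(−9) = 0.0650368232.
P = 177 / 0.0650368232 ≈ 2721.54.

$2,721.54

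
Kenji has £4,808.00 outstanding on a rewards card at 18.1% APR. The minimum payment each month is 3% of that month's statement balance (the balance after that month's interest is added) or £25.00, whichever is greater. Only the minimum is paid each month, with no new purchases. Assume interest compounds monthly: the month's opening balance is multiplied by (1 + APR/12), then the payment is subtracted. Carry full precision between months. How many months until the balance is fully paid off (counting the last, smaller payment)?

160 months

Monthly rate r = 18.1%/12 = 1.50833% = 0.0150833.
While 3% of the post-interest balance exceeds £25.00, each month B ← (B·(1+r))·(1 − 0.03), i.e. B shrinks by the factor (1+r)·0.97 = 0.98463.
This holds for months 1–115. Entering month 116 the balance is £809.86; 3% of the post-interest balance is now below £25.00, so the flat £25.00 minimum applies from here.
From month 116 a fixed £25.00 at rate r clears £809.86 in 45 more payments. Total: 115 + 45 = 160 months.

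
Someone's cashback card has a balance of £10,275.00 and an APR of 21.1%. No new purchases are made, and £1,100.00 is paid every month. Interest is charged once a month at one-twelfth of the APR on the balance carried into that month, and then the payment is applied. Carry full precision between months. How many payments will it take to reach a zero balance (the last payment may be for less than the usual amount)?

11 payments

Monthly rate r = 21.1%/12 = 1.75833% = 0.0175833.
Recurrence: B ← B·(1+r) − £1,100.00.
Month 1: interest £180.67; balance after payment £9,355.67.
Month 2: interest £164.50; balance after payment £8,420.17.
Closed form: n = −ln(1 − rB₀/P)/ln(1+r) = −ln(0.83576)/ln(1.01758) ≈ 10.293, so the balance reaches zero during payment 11.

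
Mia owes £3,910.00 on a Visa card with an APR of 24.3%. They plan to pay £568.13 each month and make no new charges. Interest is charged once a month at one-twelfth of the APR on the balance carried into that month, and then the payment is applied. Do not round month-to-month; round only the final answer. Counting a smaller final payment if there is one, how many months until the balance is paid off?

Monthly rate r = 24.3%/12 = 2.025% = 0.02025.
Recurrence: B ← B·(1+r) − £568.13.
Month 1: interest £79.18; balance after payment £3,421.05.
Month 2: interest £69.28; balance after payment £2,922.19.
Closed form: n = −ln(1 − rB₀/P)/ln(1+r) = −ln(0.86063)/ln(1.02025) ≈ 7.486, so the balance reaches zero during payment 8.

8 months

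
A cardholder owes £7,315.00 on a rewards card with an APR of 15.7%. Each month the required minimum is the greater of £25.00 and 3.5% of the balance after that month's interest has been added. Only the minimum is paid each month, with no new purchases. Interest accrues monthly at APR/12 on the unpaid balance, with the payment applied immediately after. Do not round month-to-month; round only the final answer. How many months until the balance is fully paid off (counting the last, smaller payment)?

Monthly rate r = 15.7%/12 = 1.30833% = 0.0130833.
While 3.5% of the post-interest balance exceeds £25.00, each month B ← (B·(1+r))·(1 − 0.035), i.e. B shrinks by the factor (1+r)·0.965 = 0.97763.
This holds for months 1–104. Entering month 105 the balance is £695.27; 3.5% of the post-interest balance is now below £25.00, so the flat £25.00 minimum applies from here.
From month 105 a fixed £25.00 at rate r clears £695.27 in 35 more payments. Total: 104 + 35 = 139 months.

139 months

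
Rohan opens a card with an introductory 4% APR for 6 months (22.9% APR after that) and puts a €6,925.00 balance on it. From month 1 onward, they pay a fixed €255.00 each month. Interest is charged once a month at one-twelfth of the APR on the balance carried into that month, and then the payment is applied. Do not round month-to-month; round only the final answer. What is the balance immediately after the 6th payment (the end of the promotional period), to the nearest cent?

€5,521.85

Promo months 1–6 at r₀ = 4%/12 = 0.00333333; months 7+ at r₁ = 22.9%/12 = 0.0190833.
After month 6: iterate B ← B·(1+r₀) − €255.00 for 6 months → €5,521.85.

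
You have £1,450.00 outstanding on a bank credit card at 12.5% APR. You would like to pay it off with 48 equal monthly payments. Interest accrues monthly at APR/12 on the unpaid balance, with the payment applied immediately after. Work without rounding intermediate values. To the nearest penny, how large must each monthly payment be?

£38.54

Monthly rate r = 12.5%/12 = 1.04167% = 0.0104167.
Level-payment amortization: P = B₀·r / (1 − (1+r)^(−n)) = 1450.00·0.0104167 / (1 − 1.01042^(−48)).
Denominator 1 − (1+r)^(−48) = 0.391898687.
P = 15.1042 / 0.391898687 ≈ 38.54.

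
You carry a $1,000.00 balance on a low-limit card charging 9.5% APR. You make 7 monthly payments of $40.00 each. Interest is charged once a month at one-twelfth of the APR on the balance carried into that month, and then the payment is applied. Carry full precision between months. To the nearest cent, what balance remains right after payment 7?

$770.01

Monthly rate r = 9.5%/12 = 0.791667% = 0.00791667.
Each month: B ← B·(1+r) − $40.00.
Month 1: interest $7.92; balance after payment $967.92.
Month 2: interest $7.66; balance after payment $935.58.
Month 3: interest $7.41; balance after payment $902.99.
Month 4: interest $7.15; balance after payment $870.13.
Month 5: interest $6.89; balance after payment $837.02.
Month 6: interest $6.63; balance after payment $803.65.
Month 7: interest $6.36; balance after payment $770.01.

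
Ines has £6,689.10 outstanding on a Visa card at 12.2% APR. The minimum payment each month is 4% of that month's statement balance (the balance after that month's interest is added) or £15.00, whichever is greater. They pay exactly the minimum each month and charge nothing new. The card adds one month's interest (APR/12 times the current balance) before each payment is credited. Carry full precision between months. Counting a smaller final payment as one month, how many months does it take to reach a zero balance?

Monthly rate r = 12.2%/12 = 1.01667% = 0.0101667.
While 4% of the post-interest balance exceeds £15.00, each month B ← (B·(1+r))·(1 − 0.04), i.e. B shrinks by the factor (1+r)·0.96 = 0.96976.
This holds for months 1–95. Entering month 96 the balance is £361.80; 4% of the post-interest balance is now below £15.00, so the flat £15.00 minimum applies from here.
From month 96 a fixed £15.00 at rate r clears £361.80 in 28 more payments. Total: 95 + 28 = 123 months.

123 months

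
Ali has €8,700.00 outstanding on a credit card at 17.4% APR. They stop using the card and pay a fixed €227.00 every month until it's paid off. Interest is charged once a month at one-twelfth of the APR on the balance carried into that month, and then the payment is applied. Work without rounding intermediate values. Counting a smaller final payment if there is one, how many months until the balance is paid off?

Monthly rate r = 17.4%/12 = 1.45% = 0.0145.
Recurrence: B ← B·(1+r) − €227.00.
Month 1: interest €126.15; balance after payment €8,599.15.
Month 2: interest €124.69; balance after payment €8,496.84.
Closed form: n = −ln(1 − rB₀/P)/ln(1+r) = −ln(0.44427)/ln(1.0145) ≈ 56.357, so the balance reaches zero during payment 57.

57 payments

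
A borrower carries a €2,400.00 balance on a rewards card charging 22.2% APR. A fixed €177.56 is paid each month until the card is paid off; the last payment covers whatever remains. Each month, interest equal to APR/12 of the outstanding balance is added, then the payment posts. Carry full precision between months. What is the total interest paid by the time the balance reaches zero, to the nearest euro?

Monthly rate r = 22.2%/12 = 1.85% = 0.0185.
Payoff takes n = ⌈−ln(1 − rB₀/P)/ln(1+r)⌉ = ⌈15.698⌉ = 16 payments; the last is €124.26.
Total paid = 15·€177.56 + €124.26 = €2,787.66.
Total interest = total paid − principal = €2,787.66 − €2,400.00 = €387.66.

€388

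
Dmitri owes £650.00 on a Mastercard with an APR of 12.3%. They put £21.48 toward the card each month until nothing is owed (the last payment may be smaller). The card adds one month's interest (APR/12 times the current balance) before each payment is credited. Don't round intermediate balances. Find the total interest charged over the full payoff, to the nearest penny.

£132.14

Monthly rate r = 12.3%/12 = 1.025% = 0.01025.
Payoff takes n = ⌈−ln(1 − rB₀/P)/ln(1+r)⌉ = ⌈36.411⌉ = 37 payments; the last is £8.86.
Total paid = 36·£21.48 + £8.86 = £782.14.
Total interest = total paid − principal = £782.14 − £650.00 = £132.14.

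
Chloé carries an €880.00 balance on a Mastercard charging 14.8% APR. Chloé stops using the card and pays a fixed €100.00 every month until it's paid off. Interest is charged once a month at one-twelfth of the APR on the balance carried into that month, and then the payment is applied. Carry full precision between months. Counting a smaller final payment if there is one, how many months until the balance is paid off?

10 months

Monthly rate r = 14.8%/12 = 1.23333% = 0.0123333.
Recurrence: B ← B·(1+r) − €100.00.
Month 1: interest €10.85; balance after payment €790.85.
Month 2: interest €9.75; balance after payment €700.61.
Closed form: n = −ln(1 − rB₀/P)/ln(1+r) = −ln(0.89147)/ln(1.01233) ≈ 9.373, so the balance reaches zero during payment 10.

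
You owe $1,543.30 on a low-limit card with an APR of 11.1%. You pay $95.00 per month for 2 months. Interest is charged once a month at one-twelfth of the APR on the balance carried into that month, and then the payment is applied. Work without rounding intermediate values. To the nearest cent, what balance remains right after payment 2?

$1,381.10

Monthly rate r = 11.1%/12 = 0.925% = 0.00925.
Each month: B ← B·(1+r) − $95.00.
Month 1: interest $14.28; balance after payment $1,462.58.
Month 2: interest $13.53; balance after payment $1,381.10.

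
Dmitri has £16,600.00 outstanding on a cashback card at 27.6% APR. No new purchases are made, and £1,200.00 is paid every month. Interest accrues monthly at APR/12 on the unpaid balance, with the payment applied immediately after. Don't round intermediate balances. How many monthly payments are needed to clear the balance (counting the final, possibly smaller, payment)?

17 months

Monthly rate r = 27.6%/12 = 2.3% = 0.023.
Recurrence: B ← B·(1+r) − £1,200.00.
Month 1: interest £381.80; balance after payment £15,781.80.
Month 2: interest £362.98; balance after payment £14,944.78.
Closed form: n = −ln(1 − rB₀/P)/ln(1+r) = −ln(0.68183)/ln(1.023) ≈ 16.842, so the balance reaches zero during payment 17.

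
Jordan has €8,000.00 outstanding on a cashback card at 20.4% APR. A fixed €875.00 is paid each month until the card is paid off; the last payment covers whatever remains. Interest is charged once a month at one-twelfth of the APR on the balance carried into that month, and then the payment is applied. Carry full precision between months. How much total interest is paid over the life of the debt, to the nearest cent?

Monthly rate r = 20.4%/12 = 1.7% = 0.017.
Payoff takes n = ⌈−ln(1 − rB₀/P)/ln(1+r)⌉ = ⌈10.021⌉ = 11 payments; the last is €18.57.
Total paid = 10·€875.00 + €18.57 = €8,768.57.
Total interest = total paid − principal = €8,768.57 − €8,000.00 = €768.57.

€768.57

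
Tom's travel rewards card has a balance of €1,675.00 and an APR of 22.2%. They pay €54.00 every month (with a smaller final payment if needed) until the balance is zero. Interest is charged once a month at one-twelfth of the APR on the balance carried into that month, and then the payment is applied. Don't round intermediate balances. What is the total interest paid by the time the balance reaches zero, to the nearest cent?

€837.76

Monthly rate r = 22.2%/12 = 1.85% = 0.0185.
Payoff takes n = ⌈−ln(1 − rB₀/P)/ln(1+r)⌉ = ⌈46.530⌉ = 47 payments; the last is €28.76.
Total paid = 46·€54.00 + €28.76 = €2,512.76.
Total interest = total paid − principal = €2,512.76 − €1,675.00 = €837.76.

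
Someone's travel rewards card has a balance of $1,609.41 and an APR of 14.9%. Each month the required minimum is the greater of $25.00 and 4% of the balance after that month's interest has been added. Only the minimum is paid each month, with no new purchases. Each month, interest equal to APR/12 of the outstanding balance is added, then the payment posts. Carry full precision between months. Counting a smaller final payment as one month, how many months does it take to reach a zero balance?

Monthly rate r = 14.9%/12 = 1.24167% = 0.0124167.
While 4% of the post-interest balance exceeds $25.00, each month B ← (B·(1+r))·(1 − 0.04), i.e. B shrinks by the factor (1+r)·0.96 = 0.97192.
This holds for months 1–34. Entering month 35 the balance is $611.09; 4% of the post-interest balance is now below $25.00, so the flat $25.00 minimum applies from here.
From month 35 a fixed $25.00 at rate r clears $611.09 in 30 more payments. Total: 34 + 30 = 64 months.

64 months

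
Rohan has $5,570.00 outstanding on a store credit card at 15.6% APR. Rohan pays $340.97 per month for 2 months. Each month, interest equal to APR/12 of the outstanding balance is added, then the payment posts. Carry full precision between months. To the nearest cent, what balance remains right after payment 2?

$5,029.39

Monthly rate r = 15.6%/12 = 1.3% = 0.013.
Each month: B ← B·(1+r) − $340.97.
Month 1: interest $72.41; balance after payment $5,301.44.
Month 2: interest $68.92; balance after payment $5,029.39.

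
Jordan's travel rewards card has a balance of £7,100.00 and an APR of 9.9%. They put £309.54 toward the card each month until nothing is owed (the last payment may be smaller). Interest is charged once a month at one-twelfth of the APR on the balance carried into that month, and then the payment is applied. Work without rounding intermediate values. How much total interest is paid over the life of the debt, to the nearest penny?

£803.45

Monthly rate r = 9.9%/12 = 0.825% = 0.00825.
Payoff takes n = ⌈−ln(1 − rB₀/P)/ln(1+r)⌉ = ⌈25.532⌉ = 26 payments; the last is £164.95.
Total paid = 25·£309.54 + £164.95 = £7,903.45.
Total interest = total paid − principal = £7,903.45 − £7,100.00 = £803.45.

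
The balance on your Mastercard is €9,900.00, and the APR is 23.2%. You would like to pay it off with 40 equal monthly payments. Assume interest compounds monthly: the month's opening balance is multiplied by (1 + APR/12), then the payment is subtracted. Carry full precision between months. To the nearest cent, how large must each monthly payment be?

€357.68

Monthly rate r = 23.2%/12 = 1.93333% = 0.0193333.
Level-payment amortization: P = B₀·r / (1 − (1+r)^(−n)) = 9900.00·0.0193333 / (1 − 1.01933^(−40)).
Denominator 1 − (1+r)^(−40) = 0.535109206.
P = 191.4 / 0.535109206 ≈ 357.68.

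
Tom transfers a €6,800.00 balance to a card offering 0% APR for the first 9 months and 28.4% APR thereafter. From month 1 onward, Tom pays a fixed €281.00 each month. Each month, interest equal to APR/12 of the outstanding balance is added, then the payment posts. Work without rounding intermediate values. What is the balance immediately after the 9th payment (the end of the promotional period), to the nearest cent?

€4,271.00

Promo months 1–9 at r₀ = 0%/12 = 0; months 10+ at r₁ = 28.4%/12 = 0.0236667.
After month 9 (no interest yet): B = €6,800.00 − 9·€281.00 = €4,271.00.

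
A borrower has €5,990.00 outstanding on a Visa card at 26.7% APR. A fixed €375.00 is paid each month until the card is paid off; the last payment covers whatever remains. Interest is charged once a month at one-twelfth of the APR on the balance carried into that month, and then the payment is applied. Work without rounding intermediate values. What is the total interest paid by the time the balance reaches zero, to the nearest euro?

Monthly rate r = 26.7%/12 = 2.225% = 0.02225.
Payoff takes n = ⌈−ln(1 − rB₀/P)/ln(1+r)⌉ = ⌈19.955⌉ = 20 payments; the last is €358.37.
Total paid = 19·€375.00 + €358.37 = €7,483.37.
Total interest = total paid − principal = €7,483.37 − €5,990.00 = €1,493.37.

€1,493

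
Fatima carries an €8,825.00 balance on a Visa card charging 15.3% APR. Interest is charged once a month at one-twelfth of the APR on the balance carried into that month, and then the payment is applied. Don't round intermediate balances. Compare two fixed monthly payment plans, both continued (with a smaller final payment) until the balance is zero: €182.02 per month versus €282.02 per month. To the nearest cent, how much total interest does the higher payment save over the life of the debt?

€2,498.86

Monthly rate r = 15.3%/12 = 1.275% = 0.01275.
At €182.02/mo: n = ⌈−ln(1 − rB₀/P)/ln(1+r)⌉ = 76 payments (last €180.55); total interest = total paid − €8,825.00 = €5,007.05.
At €282.02/mo: 41 payments (last €52.39); total interest €2,508.19.
Interest saved = €5,007.05 − €2,508.19 = €2,498.86.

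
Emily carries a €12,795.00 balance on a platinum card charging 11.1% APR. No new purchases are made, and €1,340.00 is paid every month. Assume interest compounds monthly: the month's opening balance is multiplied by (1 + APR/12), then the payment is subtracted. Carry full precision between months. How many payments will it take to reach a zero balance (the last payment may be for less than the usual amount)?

Monthly rate r = 11.1%/12 = 0.925% = 0.00925.
Recurrence: B ← B·(1+r) − €1,340.00.
Month 1: interest €118.35; balance after payment €11,573.35.
Month 2: interest €107.05; balance after payment €10,340.41.
Closed form: n = −ln(1 − rB₀/P)/ln(1+r) = −ln(0.91168)/ln(1.00925) ≈ 10.043, so the balance reaches zero during payment 11.

11 months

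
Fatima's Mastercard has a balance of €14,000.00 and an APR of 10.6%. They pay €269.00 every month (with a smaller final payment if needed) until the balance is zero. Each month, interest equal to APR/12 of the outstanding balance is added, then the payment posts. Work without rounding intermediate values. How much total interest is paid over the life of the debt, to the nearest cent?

Monthly rate r = 10.6%/12 = 0.883333% = 0.00883333.
Payoff takes n = ⌈−ln(1 − rB₀/P)/ln(1+r)⌉ = ⌈70.007⌉ = 71 payments; the last is €1.94.
Total paid = 70·€269.00 + €1.94 = €18,831.94.
Total interest = total paid − principal = €18,831.94 − €14,000.00 = €4,831.94.

€4,831.94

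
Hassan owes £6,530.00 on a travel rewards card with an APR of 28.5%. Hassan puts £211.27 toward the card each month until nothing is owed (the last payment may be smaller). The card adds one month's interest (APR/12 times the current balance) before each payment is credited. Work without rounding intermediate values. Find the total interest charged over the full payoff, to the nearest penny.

Monthly rate r = 28.5%/12 = 2.375% = 0.02375.
Payoff takes n = ⌈−ln(1 − rB₀/P)/ln(1+r)⌉ = ⌈56.429⌉ = 57 payments; the last is £91.33.
Total paid = 56·£211.27 + £91.33 = £11,922.45.
Total interest = total paid − principal = £11,922.45 − £6,530.00 = £5,392.45.

£5,392.45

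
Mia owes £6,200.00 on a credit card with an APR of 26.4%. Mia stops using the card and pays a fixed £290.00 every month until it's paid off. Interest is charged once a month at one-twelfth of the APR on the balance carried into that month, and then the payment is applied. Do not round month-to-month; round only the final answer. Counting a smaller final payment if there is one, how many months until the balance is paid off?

Monthly rate r = 26.4%/12 = 2.2% = 0.022.
Recurrence: B ← B·(1+r) − £290.00.
Month 1: interest £136.40; balance after payment £6,046.40.
Month 2: interest £133.02; balance after payment £5,889.42.
Closed form: n = −ln(1 − rB₀/P)/ln(1+r) = −ln(0.52966)/ln(1.022) ≈ 29.204, so the balance reaches zero during payment 30.

30 payments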